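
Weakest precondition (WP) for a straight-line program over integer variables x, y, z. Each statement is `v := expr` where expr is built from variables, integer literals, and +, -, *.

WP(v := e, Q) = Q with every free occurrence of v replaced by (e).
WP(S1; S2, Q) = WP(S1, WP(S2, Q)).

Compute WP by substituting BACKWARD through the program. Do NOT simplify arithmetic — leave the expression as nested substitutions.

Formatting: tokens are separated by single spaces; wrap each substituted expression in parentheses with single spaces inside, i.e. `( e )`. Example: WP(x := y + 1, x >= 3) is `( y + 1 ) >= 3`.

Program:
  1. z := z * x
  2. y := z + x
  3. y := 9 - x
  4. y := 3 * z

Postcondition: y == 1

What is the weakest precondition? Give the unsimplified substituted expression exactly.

post: y == 1
stmt 4: y := 3 * z  -- replace 1 occurrence(s) of y with (3 * z)
  => ( 3 * z ) == 1
stmt 3: y := 9 - x  -- replace 0 occurrence(s) of y with (9 - x)
  => ( 3 * z ) == 1
stmt 2: y := z + x  -- replace 0 occurrence(s) of y with (z + x)
  => ( 3 * z ) == 1
stmt 1: z := z * x  -- replace 1 occurrence(s) of z with (z * x)
  => ( 3 * ( z * x ) ) == 1

Answer: ( 3 * ( z * x ) ) == 1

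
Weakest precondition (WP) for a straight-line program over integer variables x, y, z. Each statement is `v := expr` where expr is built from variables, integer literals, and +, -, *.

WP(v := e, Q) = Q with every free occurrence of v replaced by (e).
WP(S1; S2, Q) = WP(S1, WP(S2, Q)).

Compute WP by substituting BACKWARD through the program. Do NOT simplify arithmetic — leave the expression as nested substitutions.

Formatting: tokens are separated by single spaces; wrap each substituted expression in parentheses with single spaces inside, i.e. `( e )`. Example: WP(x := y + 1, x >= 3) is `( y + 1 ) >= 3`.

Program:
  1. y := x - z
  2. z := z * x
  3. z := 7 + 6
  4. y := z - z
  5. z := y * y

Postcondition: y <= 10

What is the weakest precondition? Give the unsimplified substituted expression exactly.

Answer: ( ( 7 + 6 ) - ( 7 + 6 ) ) <= 10

Derivation:
post: y <= 10
stmt 5: z := y * y  -- replace 0 occurrence(s) of z with (y * y)
  => y <= 10
stmt 4: y := z - z  -- replace 1 occurrence(s) of y with (z - z)
  => ( z - z ) <= 10
stmt 3: z := 7 + 6  -- replace 2 occurrence(s) of z with (7 + 6)
  => ( ( 7 + 6 ) - ( 7 + 6 ) ) <= 10
stmt 2: z := z * x  -- replace 0 occurrence(s) of z with (z * x)
  => ( ( 7 + 6 ) - ( 7 + 6 ) ) <= 10
stmt 1: y := x - z  -- replace 0 occurrence(s) of y with (x - z)
  => ( ( 7 + 6 ) - ( 7 + 6 ) ) <= 10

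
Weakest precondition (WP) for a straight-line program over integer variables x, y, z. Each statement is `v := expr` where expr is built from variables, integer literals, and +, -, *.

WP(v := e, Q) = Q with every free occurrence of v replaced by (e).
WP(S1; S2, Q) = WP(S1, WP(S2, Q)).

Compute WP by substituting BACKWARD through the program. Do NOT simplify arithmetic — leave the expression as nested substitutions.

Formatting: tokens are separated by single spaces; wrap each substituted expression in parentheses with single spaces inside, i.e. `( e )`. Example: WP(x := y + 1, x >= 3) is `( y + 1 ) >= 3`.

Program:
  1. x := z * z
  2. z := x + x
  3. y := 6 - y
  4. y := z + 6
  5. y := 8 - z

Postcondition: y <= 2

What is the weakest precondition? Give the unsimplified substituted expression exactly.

post: y <= 2
stmt 5: y := 8 - z  -- replace 1 occurrence(s) of y with (8 - z)
  => ( 8 - z ) <= 2
stmt 4: y := z + 6  -- replace 0 occurrence(s) of y with (z + 6)
  => ( 8 - z ) <= 2
stmt 3: y := 6 - y  -- replace 0 occurrence(s) of y with (6 - y)
  => ( 8 - z ) <= 2
stmt 2: z := x + x  -- replace 1 occurrence(s) of z with (x + x)
  => ( 8 - ( x + x ) ) <= 2
stmt 1: x := z * z  -- replace 2 occurrence(s) of x with (z * z)
  => ( 8 - ( ( z * z ) + ( z * z ) ) ) <= 2

Answer: ( 8 - ( ( z * z ) + ( z * z ) ) ) <= 2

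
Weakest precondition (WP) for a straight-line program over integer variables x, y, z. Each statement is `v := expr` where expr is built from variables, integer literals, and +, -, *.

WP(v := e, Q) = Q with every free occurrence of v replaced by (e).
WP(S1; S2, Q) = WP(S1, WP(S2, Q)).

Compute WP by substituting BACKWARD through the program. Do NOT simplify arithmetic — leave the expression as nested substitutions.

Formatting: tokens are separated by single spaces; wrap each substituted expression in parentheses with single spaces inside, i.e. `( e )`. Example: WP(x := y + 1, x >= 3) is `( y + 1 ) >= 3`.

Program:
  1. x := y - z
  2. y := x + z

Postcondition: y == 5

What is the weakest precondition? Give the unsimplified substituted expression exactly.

Answer: ( ( y - z ) + z ) == 5

Derivation:
post: y == 5
stmt 2: y := x + z  -- replace 1 occurrence(s) of y with (x + z)
  => ( x + z ) == 5
stmt 1: x := y - z  -- replace 1 occurrence(s) of x with (y - z)
  => ( ( y - z ) + z ) == 5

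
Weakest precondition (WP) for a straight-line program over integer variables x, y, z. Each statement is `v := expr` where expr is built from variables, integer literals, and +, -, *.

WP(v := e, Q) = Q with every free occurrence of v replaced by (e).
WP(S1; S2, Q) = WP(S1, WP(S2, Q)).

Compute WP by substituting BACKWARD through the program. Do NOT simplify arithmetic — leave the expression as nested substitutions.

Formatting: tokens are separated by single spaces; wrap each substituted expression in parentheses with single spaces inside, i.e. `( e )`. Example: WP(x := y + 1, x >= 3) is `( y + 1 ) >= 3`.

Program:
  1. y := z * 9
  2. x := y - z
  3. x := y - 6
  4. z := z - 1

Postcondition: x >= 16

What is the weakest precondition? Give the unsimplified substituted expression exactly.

post: x >= 16
stmt 4: z := z - 1  -- replace 0 occurrence(s) of z with (z - 1)
  => x >= 16
stmt 3: x := y - 6  -- replace 1 occurrence(s) of x with (y - 6)
  => ( y - 6 ) >= 16
stmt 2: x := y - z  -- replace 0 occurrence(s) of x with (y - z)
  => ( y - 6 ) >= 16
stmt 1: y := z * 9  -- replace 1 occurrence(s) of y with (z * 9)
  => ( ( z * 9 ) - 6 ) >= 16

Answer: ( ( z * 9 ) - 6 ) >= 16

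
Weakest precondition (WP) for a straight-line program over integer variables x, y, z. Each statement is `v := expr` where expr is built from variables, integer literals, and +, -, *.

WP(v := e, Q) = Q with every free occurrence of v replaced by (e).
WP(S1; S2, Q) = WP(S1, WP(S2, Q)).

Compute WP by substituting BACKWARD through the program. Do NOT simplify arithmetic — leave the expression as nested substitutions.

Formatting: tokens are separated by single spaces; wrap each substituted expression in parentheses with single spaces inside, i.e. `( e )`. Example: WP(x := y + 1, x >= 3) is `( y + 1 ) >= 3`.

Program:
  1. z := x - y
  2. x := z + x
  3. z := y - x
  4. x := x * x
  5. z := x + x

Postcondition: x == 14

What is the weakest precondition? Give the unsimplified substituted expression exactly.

post: x == 14
stmt 5: z := x + x  -- replace 0 occurrence(s) of z with (x + x)
  => x == 14
stmt 4: x := x * x  -- replace 1 occurrence(s) of x with (x * x)
  => ( x * x ) == 14
stmt 3: z := y - x  -- replace 0 occurrence(s) of z with (y - x)
  => ( x * x ) == 14
stmt 2: x := z + x  -- replace 2 occurrence(s) of x with (z + x)
  => ( ( z + x ) * ( z + x ) ) == 14
stmt 1: z := x - y  -- replace 2 occurrence(s) of z with (x - y)
  => ( ( ( x - y ) + x ) * ( ( x - y ) + x ) ) == 14

Answer: ( ( ( x - y ) + x ) * ( ( x - y ) + x ) ) == 14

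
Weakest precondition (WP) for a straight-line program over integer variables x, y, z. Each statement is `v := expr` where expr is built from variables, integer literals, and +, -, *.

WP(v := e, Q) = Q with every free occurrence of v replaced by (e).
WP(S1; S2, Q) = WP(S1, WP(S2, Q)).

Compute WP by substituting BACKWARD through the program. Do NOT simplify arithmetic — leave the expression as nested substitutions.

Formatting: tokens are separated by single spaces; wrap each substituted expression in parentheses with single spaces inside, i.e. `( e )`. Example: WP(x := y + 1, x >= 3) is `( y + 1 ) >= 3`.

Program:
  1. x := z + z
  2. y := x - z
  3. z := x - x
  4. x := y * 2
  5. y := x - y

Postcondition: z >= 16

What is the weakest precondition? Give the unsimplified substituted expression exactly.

post: z >= 16
stmt 5: y := x - y  -- replace 0 occurrence(s) of y with (x - y)
  => z >= 16
stmt 4: x := y * 2  -- replace 0 occurrence(s) of x with (y * 2)
  => z >= 16
stmt 3: z := x - x  -- replace 1 occurrence(s) of z with (x - x)
  => ( x - x ) >= 16
stmt 2: y := x - z  -- replace 0 occurrence(s) of y with (x - z)
  => ( x - x ) >= 16
stmt 1: x := z + z  -- replace 2 occurrence(s) of x with (z + z)
  => ( ( z + z ) - ( z + z ) ) >= 16

Answer: ( ( z + z ) - ( z + z ) ) >= 16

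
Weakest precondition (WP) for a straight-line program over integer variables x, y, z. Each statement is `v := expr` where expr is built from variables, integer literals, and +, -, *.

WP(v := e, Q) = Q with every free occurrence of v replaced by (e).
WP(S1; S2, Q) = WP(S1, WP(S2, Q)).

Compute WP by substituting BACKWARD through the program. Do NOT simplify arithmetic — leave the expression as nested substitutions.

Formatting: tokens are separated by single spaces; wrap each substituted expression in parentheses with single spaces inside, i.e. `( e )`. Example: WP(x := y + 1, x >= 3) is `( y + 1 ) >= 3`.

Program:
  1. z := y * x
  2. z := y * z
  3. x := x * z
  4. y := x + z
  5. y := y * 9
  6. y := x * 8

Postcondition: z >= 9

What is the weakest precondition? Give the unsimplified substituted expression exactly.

post: z >= 9
stmt 6: y := x * 8  -- replace 0 occurrence(s) of y with (x * 8)
  => z >= 9
stmt 5: y := y * 9  -- replace 0 occurrence(s) of y with (y * 9)
  => z >= 9
stmt 4: y := x + z  -- replace 0 occurrence(s) of y with (x + z)
  => z >= 9
stmt 3: x := x * z  -- replace 0 occurrence(s) of x with (x * z)
  => z >= 9
stmt 2: z := y * z  -- replace 1 occurrence(s) of z with (y * z)
  => ( y * z ) >= 9
stmt 1: z := y * x  -- replace 1 occurrence(s) of z with (y * x)
  => ( y * ( y * x ) ) >= 9

Answer: ( y * ( y * x ) ) >= 9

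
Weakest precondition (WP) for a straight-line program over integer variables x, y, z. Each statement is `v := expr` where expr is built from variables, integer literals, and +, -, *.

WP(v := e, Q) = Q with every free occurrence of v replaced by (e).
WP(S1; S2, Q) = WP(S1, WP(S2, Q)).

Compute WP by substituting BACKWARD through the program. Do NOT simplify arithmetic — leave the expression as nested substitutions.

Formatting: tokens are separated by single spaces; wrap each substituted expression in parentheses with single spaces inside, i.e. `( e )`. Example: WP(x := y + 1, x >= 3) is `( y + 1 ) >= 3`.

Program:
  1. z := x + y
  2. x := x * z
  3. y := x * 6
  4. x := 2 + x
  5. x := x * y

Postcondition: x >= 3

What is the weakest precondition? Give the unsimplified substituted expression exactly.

Answer: ( ( 2 + ( x * ( x + y ) ) ) * ( ( x * ( x + y ) ) * 6 ) ) >= 3

Derivation:
post: x >= 3
stmt 5: x := x * y  -- replace 1 occurrence(s) of x with (x * y)
  => ( x * y ) >= 3
stmt 4: x := 2 + x  -- replace 1 occurrence(s) of x with (2 + x)
  => ( ( 2 + x ) * y ) >= 3
stmt 3: y := x * 6  -- replace 1 occurrence(s) of y with (x * 6)
  => ( ( 2 + x ) * ( x * 6 ) ) >= 3
stmt 2: x := x * z  -- replace 2 occurrence(s) of x with (x * z)
  => ( ( 2 + ( x * z ) ) * ( ( x * z ) * 6 ) ) >= 3
stmt 1: z := x + y  -- replace 2 occurrence(s) of z with (x + y)
  => ( ( 2 + ( x * ( x + y ) ) ) * ( ( x * ( x + y ) ) * 6 ) ) >= 3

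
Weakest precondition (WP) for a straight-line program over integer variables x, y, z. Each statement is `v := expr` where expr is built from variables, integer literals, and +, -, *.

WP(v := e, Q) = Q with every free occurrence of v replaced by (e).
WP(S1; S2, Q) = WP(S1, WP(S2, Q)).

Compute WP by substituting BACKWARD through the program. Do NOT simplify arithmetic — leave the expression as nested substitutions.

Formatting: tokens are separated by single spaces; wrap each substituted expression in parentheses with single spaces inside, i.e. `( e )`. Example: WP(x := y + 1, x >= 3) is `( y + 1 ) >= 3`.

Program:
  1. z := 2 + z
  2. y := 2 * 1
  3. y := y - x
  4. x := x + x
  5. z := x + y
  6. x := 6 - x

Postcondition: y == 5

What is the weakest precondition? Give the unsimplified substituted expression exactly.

Answer: ( ( 2 * 1 ) - x ) == 5

Derivation:
post: y == 5
stmt 6: x := 6 - x  -- replace 0 occurrence(s) of x with (6 - x)
  => y == 5
stmt 5: z := x + y  -- replace 0 occurrence(s) of z with (x + y)
  => y == 5
stmt 4: x := x + x  -- replace 0 occurrence(s) of x with (x + x)
  => y == 5
stmt 3: y := y - x  -- replace 1 occurrence(s) of y with (y - x)
  => ( y - x ) == 5
stmt 2: y := 2 * 1  -- replace 1 occurrence(s) of y with (2 * 1)
  => ( ( 2 * 1 ) - x ) == 5
stmt 1: z := 2 + z  -- replace 0 occurrence(s) of z with (2 + z)
  => ( ( 2 * 1 ) - x ) == 5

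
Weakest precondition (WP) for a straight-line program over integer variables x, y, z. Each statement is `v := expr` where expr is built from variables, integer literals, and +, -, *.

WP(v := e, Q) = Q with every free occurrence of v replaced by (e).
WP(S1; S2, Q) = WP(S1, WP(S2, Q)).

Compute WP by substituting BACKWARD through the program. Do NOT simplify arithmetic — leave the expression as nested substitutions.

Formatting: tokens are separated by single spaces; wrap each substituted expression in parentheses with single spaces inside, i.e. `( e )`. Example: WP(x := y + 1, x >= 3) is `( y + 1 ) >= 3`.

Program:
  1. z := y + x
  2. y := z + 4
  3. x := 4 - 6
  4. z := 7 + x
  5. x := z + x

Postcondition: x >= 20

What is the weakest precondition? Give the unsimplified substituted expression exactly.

post: x >= 20
stmt 5: x := z + x  -- replace 1 occurrence(s) of x with (z + x)
  => ( z + x ) >= 20
stmt 4: z := 7 + x  -- replace 1 occurrence(s) of z with (7 + x)
  => ( ( 7 + x ) + x ) >= 20
stmt 3: x := 4 - 6  -- replace 2 occurrence(s) of x with (4 - 6)
  => ( ( 7 + ( 4 - 6 ) ) + ( 4 - 6 ) ) >= 20
stmt 2: y := z + 4  -- replace 0 occurrence(s) of y with (z + 4)
  => ( ( 7 + ( 4 - 6 ) ) + ( 4 - 6 ) ) >= 20
stmt 1: z := y + x  -- replace 0 occurrence(s) of z with (y + x)
  => ( ( 7 + ( 4 - 6 ) ) + ( 4 - 6 ) ) >= 20

Answer: ( ( 7 + ( 4 - 6 ) ) + ( 4 - 6 ) ) >= 20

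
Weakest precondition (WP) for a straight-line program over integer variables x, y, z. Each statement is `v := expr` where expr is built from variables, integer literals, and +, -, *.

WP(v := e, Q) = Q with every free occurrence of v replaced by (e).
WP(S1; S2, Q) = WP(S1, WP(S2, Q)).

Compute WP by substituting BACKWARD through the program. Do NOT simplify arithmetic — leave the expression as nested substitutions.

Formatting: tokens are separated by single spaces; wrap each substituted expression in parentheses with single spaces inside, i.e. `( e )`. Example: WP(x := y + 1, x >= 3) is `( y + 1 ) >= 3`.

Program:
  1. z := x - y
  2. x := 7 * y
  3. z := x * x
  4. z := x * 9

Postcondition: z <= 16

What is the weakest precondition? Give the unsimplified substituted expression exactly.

post: z <= 16
stmt 4: z := x * 9  -- replace 1 occurrence(s) of z with (x * 9)
  => ( x * 9 ) <= 16
stmt 3: z := x * x  -- replace 0 occurrence(s) of z with (x * x)
  => ( x * 9 ) <= 16
stmt 2: x := 7 * y  -- replace 1 occurrence(s) of x with (7 * y)
  => ( ( 7 * y ) * 9 ) <= 16
stmt 1: z := x - y  -- replace 0 occurrence(s) of z with (x - y)
  => ( ( 7 * y ) * 9 ) <= 16

Answer: ( ( 7 * y ) * 9 ) <= 16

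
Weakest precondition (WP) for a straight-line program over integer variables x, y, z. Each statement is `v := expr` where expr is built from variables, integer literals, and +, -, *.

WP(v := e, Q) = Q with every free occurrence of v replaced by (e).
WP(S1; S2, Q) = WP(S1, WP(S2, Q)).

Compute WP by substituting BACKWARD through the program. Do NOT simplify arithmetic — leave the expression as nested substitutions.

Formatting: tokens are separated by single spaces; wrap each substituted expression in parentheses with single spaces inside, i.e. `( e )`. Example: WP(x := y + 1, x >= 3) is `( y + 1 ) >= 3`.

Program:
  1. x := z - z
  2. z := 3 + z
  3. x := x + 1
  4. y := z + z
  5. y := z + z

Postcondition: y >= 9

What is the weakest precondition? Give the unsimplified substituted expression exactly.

post: y >= 9
stmt 5: y := z + z  -- replace 1 occurrence(s) of y with (z + z)
  => ( z + z ) >= 9
stmt 4: y := z + z  -- replace 0 occurrence(s) of y with (z + z)
  => ( z + z ) >= 9
stmt 3: x := x + 1  -- replace 0 occurrence(s) of x with (x + 1)
  => ( z + z ) >= 9
stmt 2: z := 3 + z  -- replace 2 occurrence(s) of z with (3 + z)
  => ( ( 3 + z ) + ( 3 + z ) ) >= 9
stmt 1: x := z - z  -- replace 0 occurrence(s) of x with (z - z)
  => ( ( 3 + z ) + ( 3 + z ) ) >= 9

Answer: ( ( 3 + z ) + ( 3 + z ) ) >= 9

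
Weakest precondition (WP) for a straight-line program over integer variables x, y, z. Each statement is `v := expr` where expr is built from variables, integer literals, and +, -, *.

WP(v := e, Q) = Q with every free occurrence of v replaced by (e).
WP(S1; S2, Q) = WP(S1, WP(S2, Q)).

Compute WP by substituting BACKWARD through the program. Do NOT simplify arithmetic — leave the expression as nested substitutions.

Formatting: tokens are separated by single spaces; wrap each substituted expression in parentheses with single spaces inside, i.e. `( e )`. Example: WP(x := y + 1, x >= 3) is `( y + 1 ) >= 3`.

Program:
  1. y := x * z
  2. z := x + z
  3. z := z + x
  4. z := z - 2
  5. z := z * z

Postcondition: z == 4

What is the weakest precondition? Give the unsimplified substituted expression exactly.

Answer: ( ( ( ( x + z ) + x ) - 2 ) * ( ( ( x + z ) + x ) - 2 ) ) == 4

Derivation:
post: z == 4
stmt 5: z := z * z  -- replace 1 occurrence(s) of z with (z * z)
  => ( z * z ) == 4
stmt 4: z := z - 2  -- replace 2 occurrence(s) of z with (z - 2)
  => ( ( z - 2 ) * ( z - 2 ) ) == 4
stmt 3: z := z + x  -- replace 2 occurrence(s) of z with (z + x)
  => ( ( ( z + x ) - 2 ) * ( ( z + x ) - 2 ) ) == 4
stmt 2: z := x + z  -- replace 2 occurrence(s) of z with (x + z)
  => ( ( ( ( x + z ) + x ) - 2 ) * ( ( ( x + z ) + x ) - 2 ) ) == 4
stmt 1: y := x * z  -- replace 0 occurrence(s) of y with (x * z)
  => ( ( ( ( x + z ) + x ) - 2 ) * ( ( ( x + z ) + x ) - 2 ) ) == 4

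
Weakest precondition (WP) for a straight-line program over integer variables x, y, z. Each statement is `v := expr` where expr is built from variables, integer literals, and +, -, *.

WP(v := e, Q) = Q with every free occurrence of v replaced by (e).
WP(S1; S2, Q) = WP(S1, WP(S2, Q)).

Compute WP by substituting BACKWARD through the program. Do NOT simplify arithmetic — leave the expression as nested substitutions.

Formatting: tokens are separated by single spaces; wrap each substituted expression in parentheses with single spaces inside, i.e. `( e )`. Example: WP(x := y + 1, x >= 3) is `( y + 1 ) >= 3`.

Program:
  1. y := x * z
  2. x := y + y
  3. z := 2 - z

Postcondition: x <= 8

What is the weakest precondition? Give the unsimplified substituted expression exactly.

Answer: ( ( x * z ) + ( x * z ) ) <= 8

Derivation:
post: x <= 8
stmt 3: z := 2 - z  -- replace 0 occurrence(s) of z with (2 - z)
  => x <= 8
stmt 2: x := y + y  -- replace 1 occurrence(s) of x with (y + y)
  => ( y + y ) <= 8
stmt 1: y := x * z  -- replace 2 occurrence(s) of y with (x * z)
  => ( ( x * z ) + ( x * z ) ) <= 8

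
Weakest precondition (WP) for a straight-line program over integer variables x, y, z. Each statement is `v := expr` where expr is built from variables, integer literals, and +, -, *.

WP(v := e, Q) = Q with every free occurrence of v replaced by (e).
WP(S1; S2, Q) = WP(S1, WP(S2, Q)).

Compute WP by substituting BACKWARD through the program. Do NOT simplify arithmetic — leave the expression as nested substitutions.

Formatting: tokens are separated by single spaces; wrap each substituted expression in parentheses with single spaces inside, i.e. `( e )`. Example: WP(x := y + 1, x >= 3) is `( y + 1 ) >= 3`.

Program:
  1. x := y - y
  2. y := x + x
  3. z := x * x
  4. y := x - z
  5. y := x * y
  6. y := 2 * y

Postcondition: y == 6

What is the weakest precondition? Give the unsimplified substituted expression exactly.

Answer: ( 2 * ( ( y - y ) * ( ( y - y ) - ( ( y - y ) * ( y - y ) ) ) ) ) == 6

Derivation:
post: y == 6
stmt 6: y := 2 * y  -- replace 1 occurrence(s) of y with (2 * y)
  => ( 2 * y ) == 6
stmt 5: y := x * y  -- replace 1 occurrence(s) of y with (x * y)
  => ( 2 * ( x * y ) ) == 6
stmt 4: y := x - z  -- replace 1 occurrence(s) of y with (x - z)
  => ( 2 * ( x * ( x - z ) ) ) == 6
stmt 3: z := x * x  -- replace 1 occurrence(s) of z with (x * x)
  => ( 2 * ( x * ( x - ( x * x ) ) ) ) == 6
stmt 2: y := x + x  -- replace 0 occurrence(s) of y with (x + x)
  => ( 2 * ( x * ( x - ( x * x ) ) ) ) == 6
stmt 1: x := y - y  -- replace 4 occurrence(s) of x with (y - y)
  => ( 2 * ( ( y - y ) * ( ( y - y ) - ( ( y - y ) * ( y - y ) ) ) ) ) == 6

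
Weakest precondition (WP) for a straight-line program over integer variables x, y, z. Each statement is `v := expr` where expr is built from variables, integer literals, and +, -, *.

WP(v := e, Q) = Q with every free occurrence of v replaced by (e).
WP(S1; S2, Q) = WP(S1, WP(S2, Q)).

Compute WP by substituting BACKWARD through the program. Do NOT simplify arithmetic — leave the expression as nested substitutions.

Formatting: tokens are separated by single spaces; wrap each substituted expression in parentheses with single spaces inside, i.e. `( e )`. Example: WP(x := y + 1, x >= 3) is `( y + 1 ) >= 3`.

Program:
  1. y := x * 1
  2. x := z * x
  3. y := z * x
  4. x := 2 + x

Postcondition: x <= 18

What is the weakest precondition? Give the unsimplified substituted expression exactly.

Answer: ( 2 + ( z * x ) ) <= 18

Derivation:
post: x <= 18
stmt 4: x := 2 + x  -- replace 1 occurrence(s) of x with (2 + x)
  => ( 2 + x ) <= 18
stmt 3: y := z * x  -- replace 0 occurrence(s) of y with (z * x)
  => ( 2 + x ) <= 18
stmt 2: x := z * x  -- replace 1 occurrence(s) of x with (z * x)
  => ( 2 + ( z * x ) ) <= 18
stmt 1: y := x * 1  -- replace 0 occurrence(s) of y with (x * 1)
  => ( 2 + ( z * x ) ) <= 18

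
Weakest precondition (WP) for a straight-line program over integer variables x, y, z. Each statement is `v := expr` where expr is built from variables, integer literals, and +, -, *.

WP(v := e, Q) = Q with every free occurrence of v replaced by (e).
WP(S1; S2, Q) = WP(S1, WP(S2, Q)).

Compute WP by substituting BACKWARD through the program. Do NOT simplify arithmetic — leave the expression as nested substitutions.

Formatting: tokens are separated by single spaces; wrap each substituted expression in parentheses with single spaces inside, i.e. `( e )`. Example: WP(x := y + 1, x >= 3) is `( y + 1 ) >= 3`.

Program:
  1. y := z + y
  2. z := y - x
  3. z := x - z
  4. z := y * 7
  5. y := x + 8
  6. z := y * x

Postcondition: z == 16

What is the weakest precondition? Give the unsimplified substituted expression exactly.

Answer: ( ( x + 8 ) * x ) == 16

Derivation:
post: z == 16
stmt 6: z := y * x  -- replace 1 occurrence(s) of z with (y * x)
  => ( y * x ) == 16
stmt 5: y := x + 8  -- replace 1 occurrence(s) of y with (x + 8)
  => ( ( x + 8 ) * x ) == 16
stmt 4: z := y * 7  -- replace 0 occurrence(s) of z with (y * 7)
  => ( ( x + 8 ) * x ) == 16
stmt 3: z := x - z  -- replace 0 occurrence(s) of z with (x - z)
  => ( ( x + 8 ) * x ) == 16
stmt 2: z := y - x  -- replace 0 occurrence(s) of z with (y - x)
  => ( ( x + 8 ) * x ) == 16
stmt 1: y := z + y  -- replace 0 occurrence(s) of y with (z + y)
  => ( ( x + 8 ) * x ) == 16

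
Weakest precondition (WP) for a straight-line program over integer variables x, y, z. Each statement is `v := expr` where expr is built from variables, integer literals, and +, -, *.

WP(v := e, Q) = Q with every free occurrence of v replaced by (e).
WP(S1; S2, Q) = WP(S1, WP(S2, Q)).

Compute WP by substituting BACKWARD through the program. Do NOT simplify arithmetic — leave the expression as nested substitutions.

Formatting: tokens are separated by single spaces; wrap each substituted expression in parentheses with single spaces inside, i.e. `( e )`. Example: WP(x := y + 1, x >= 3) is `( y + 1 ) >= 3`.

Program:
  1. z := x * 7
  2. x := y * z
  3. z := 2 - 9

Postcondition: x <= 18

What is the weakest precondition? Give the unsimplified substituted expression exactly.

Answer: ( y * ( x * 7 ) ) <= 18

Derivation:
post: x <= 18
stmt 3: z := 2 - 9  -- replace 0 occurrence(s) of z with (2 - 9)
  => x <= 18
stmt 2: x := y * z  -- replace 1 occurrence(s) of x with (y * z)
  => ( y * z ) <= 18
stmt 1: z := x * 7  -- replace 1 occurrence(s) of z with (x * 7)
  => ( y * ( x * 7 ) ) <= 18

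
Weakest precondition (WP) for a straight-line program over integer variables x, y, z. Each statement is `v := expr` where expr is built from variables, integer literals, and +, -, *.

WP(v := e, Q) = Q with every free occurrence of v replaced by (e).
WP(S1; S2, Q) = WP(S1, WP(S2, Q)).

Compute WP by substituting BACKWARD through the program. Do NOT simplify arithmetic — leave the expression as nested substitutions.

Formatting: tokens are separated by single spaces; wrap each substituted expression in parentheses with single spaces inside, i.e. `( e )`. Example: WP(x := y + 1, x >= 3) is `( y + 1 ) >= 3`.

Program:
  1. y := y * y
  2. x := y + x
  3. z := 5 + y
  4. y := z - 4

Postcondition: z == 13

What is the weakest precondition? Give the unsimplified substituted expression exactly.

post: z == 13
stmt 4: y := z - 4  -- replace 0 occurrence(s) of y with (z - 4)
  => z == 13
stmt 3: z := 5 + y  -- replace 1 occurrence(s) of z with (5 + y)
  => ( 5 + y ) == 13
stmt 2: x := y + x  -- replace 0 occurrence(s) of x with (y + x)
  => ( 5 + y ) == 13
stmt 1: y := y * y  -- replace 1 occurrence(s) of y with (y * y)
  => ( 5 + ( y * y ) ) == 13

Answer: ( 5 + ( y * y ) ) == 13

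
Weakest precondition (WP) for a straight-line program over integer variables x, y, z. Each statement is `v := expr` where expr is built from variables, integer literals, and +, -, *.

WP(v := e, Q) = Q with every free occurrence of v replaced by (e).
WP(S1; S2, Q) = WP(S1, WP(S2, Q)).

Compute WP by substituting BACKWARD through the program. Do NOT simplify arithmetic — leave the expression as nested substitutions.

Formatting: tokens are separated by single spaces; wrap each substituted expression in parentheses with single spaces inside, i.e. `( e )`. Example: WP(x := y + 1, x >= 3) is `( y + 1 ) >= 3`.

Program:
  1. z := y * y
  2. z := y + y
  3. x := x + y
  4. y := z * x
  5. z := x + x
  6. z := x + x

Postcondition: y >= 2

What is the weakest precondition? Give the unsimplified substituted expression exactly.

Answer: ( ( y + y ) * ( x + y ) ) >= 2

Derivation:
post: y >= 2
stmt 6: z := x + x  -- replace 0 occurrence(s) of z with (x + x)
  => y >= 2
stmt 5: z := x + x  -- replace 0 occurrence(s) of z with (x + x)
  => y >= 2
stmt 4: y := z * x  -- replace 1 occurrence(s) of y with (z * x)
  => ( z * x ) >= 2
stmt 3: x := x + y  -- replace 1 occurrence(s) of x with (x + y)
  => ( z * ( x + y ) ) >= 2
stmt 2: z := y + y  -- replace 1 occurrence(s) of z with (y + y)
  => ( ( y + y ) * ( x + y ) ) >= 2
stmt 1: z := y * y  -- replace 0 occurrence(s) of z with (y * y)
  => ( ( y + y ) * ( x + y ) ) >= 2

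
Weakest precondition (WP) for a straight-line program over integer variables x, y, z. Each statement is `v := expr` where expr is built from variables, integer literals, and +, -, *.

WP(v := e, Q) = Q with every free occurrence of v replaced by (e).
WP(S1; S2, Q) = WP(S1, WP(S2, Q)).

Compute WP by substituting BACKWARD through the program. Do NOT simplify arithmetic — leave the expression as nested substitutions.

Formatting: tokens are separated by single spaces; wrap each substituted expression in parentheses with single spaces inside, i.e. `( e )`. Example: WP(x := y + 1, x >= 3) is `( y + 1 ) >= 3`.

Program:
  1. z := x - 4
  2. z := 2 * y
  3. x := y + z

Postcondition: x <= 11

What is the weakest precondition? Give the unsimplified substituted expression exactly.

post: x <= 11
stmt 3: x := y + z  -- replace 1 occurrence(s) of x with (y + z)
  => ( y + z ) <= 11
stmt 2: z := 2 * y  -- replace 1 occurrence(s) of z with (2 * y)
  => ( y + ( 2 * y ) ) <= 11
stmt 1: z := x - 4  -- replace 0 occurrence(s) of z with (x - 4)
  => ( y + ( 2 * y ) ) <= 11

Answer: ( y + ( 2 * y ) ) <= 11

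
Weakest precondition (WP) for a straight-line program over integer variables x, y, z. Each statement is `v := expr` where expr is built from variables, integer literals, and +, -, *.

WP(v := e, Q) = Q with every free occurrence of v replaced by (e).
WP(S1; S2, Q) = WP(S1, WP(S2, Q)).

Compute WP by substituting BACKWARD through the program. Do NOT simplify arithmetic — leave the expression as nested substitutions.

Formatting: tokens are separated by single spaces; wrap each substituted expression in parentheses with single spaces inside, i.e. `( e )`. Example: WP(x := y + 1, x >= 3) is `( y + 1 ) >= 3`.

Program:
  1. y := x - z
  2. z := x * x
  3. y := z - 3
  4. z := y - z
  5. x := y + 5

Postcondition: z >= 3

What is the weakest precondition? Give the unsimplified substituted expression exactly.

Answer: ( ( ( x * x ) - 3 ) - ( x * x ) ) >= 3

Derivation:
post: z >= 3
stmt 5: x := y + 5  -- replace 0 occurrence(s) of x with (y + 5)
  => z >= 3
stmt 4: z := y - z  -- replace 1 occurrence(s) of z with (y - z)
  => ( y - z ) >= 3
stmt 3: y := z - 3  -- replace 1 occurrence(s) of y with (z - 3)
  => ( ( z - 3 ) - z ) >= 3
stmt 2: z := x * x  -- replace 2 occurrence(s) of z with (x * x)
  => ( ( ( x * x ) - 3 ) - ( x * x ) ) >= 3
stmt 1: y := x - z  -- replace 0 occurrence(s) of y with (x - z)
  => ( ( ( x * x ) - 3 ) - ( x * x ) ) >= 3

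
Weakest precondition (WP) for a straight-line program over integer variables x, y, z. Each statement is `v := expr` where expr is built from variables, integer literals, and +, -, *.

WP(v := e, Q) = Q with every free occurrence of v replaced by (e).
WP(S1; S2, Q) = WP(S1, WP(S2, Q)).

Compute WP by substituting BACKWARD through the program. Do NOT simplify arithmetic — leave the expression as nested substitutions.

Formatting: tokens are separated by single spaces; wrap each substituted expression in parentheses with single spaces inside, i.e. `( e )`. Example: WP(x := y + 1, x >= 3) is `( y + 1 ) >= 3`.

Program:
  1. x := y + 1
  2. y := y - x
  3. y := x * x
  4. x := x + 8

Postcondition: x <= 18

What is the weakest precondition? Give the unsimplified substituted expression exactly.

Answer: ( ( y + 1 ) + 8 ) <= 18

Derivation:
post: x <= 18
stmt 4: x := x + 8  -- replace 1 occurrence(s) of x with (x + 8)
  => ( x + 8 ) <= 18
stmt 3: y := x * x  -- replace 0 occurrence(s) of y with (x * x)
  => ( x + 8 ) <= 18
stmt 2: y := y - x  -- replace 0 occurrence(s) of y with (y - x)
  => ( x + 8 ) <= 18
stmt 1: x := y + 1  -- replace 1 occurrence(s) of x with (y + 1)
  => ( ( y + 1 ) + 8 ) <= 18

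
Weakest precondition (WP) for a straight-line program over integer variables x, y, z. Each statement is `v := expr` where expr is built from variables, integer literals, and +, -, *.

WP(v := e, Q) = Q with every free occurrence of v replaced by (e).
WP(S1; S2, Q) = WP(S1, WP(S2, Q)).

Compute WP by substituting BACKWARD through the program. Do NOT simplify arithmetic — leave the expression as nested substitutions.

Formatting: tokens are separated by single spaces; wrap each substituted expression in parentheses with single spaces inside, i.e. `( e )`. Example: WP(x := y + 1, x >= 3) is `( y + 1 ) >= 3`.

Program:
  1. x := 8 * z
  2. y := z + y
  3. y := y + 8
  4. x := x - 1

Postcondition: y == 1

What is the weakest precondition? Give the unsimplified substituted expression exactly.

Answer: ( ( z + y ) + 8 ) == 1

Derivation:
post: y == 1
stmt 4: x := x - 1  -- replace 0 occurrence(s) of x with (x - 1)
  => y == 1
stmt 3: y := y + 8  -- replace 1 occurrence(s) of y with (y + 8)
  => ( y + 8 ) == 1
stmt 2: y := z + y  -- replace 1 occurrence(s) of y with (z + y)
  => ( ( z + y ) + 8 ) == 1
stmt 1: x := 8 * z  -- replace 0 occurrence(s) of x with (8 * z)
  => ( ( z + y ) + 8 ) == 1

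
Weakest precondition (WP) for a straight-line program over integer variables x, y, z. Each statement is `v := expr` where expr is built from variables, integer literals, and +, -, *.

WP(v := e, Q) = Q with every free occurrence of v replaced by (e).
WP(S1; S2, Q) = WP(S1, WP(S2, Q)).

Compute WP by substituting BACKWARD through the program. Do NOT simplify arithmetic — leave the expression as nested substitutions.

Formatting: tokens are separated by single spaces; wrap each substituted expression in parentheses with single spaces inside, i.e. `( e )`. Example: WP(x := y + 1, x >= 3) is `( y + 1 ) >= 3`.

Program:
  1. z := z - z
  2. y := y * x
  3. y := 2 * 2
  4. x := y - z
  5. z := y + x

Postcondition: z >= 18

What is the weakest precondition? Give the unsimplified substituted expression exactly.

Answer: ( ( 2 * 2 ) + ( ( 2 * 2 ) - ( z - z ) ) ) >= 18

Derivation:
post: z >= 18
stmt 5: z := y + x  -- replace 1 occurrence(s) of z with (y + x)
  => ( y + x ) >= 18
stmt 4: x := y - z  -- replace 1 occurrence(s) of x with (y - z)
  => ( y + ( y - z ) ) >= 18
stmt 3: y := 2 * 2  -- replace 2 occurrence(s) of y with (2 * 2)
  => ( ( 2 * 2 ) + ( ( 2 * 2 ) - z ) ) >= 18
stmt 2: y := y * x  -- replace 0 occurrence(s) of y with (y * x)
  => ( ( 2 * 2 ) + ( ( 2 * 2 ) - z ) ) >= 18
stmt 1: z := z - z  -- replace 1 occurrence(s) of z with (z - z)
  => ( ( 2 * 2 ) + ( ( 2 * 2 ) - ( z - z ) ) ) >= 18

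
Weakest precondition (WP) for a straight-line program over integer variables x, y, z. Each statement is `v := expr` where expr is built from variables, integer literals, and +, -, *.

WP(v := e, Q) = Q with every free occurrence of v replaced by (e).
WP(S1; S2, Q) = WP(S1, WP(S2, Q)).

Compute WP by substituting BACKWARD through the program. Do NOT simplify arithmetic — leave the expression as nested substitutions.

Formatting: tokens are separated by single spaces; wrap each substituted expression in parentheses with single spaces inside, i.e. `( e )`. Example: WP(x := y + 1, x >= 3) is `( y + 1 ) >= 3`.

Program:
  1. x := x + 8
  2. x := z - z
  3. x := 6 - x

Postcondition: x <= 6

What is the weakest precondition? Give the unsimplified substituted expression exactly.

post: x <= 6
stmt 3: x := 6 - x  -- replace 1 occurrence(s) of x with (6 - x)
  => ( 6 - x ) <= 6
stmt 2: x := z - z  -- replace 1 occurrence(s) of x with (z - z)
  => ( 6 - ( z - z ) ) <= 6
stmt 1: x := x + 8  -- replace 0 occurrence(s) of x with (x + 8)
  => ( 6 - ( z - z ) ) <= 6

Answer: ( 6 - ( z - z ) ) <= 6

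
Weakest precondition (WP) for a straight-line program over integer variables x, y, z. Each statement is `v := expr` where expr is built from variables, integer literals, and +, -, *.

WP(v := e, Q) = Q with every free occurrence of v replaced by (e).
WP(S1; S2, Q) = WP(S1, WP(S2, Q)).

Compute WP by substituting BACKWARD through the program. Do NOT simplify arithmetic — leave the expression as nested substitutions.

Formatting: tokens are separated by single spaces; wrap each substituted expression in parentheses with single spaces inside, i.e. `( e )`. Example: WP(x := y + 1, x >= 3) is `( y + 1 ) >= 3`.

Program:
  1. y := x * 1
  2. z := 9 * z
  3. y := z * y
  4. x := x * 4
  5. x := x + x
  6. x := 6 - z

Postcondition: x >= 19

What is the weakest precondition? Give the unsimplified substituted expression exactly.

post: x >= 19
stmt 6: x := 6 - z  -- replace 1 occurrence(s) of x with (6 - z)
  => ( 6 - z ) >= 19
stmt 5: x := x + x  -- replace 0 occurrence(s) of x with (x + x)
  => ( 6 - z ) >= 19
stmt 4: x := x * 4  -- replace 0 occurrence(s) of x with (x * 4)
  => ( 6 - z ) >= 19
stmt 3: y := z * y  -- replace 0 occurrence(s) of y with (z * y)
  => ( 6 - z ) >= 19
stmt 2: z := 9 * z  -- replace 1 occurrence(s) of z with (9 * z)
  => ( 6 - ( 9 * z ) ) >= 19
stmt 1: y := x * 1  -- replace 0 occurrence(s) of y with (x * 1)
  => ( 6 - ( 9 * z ) ) >= 19

Answer: ( 6 - ( 9 * z ) ) >= 19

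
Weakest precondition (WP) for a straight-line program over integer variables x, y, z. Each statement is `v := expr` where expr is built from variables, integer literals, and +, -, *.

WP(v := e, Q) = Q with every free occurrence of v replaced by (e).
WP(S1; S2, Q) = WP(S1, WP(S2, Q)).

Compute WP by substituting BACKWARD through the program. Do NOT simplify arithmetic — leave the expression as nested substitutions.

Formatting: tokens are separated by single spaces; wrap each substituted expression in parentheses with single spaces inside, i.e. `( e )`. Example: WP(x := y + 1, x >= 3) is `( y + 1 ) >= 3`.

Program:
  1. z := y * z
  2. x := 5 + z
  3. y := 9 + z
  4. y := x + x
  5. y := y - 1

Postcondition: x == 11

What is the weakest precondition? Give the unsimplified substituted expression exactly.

Answer: ( 5 + ( y * z ) ) == 11

Derivation:
post: x == 11
stmt 5: y := y - 1  -- replace 0 occurrence(s) of y with (y - 1)
  => x == 11
stmt 4: y := x + x  -- replace 0 occurrence(s) of y with (x + x)
  => x == 11
stmt 3: y := 9 + z  -- replace 0 occurrence(s) of y with (9 + z)
  => x == 11
stmt 2: x := 5 + z  -- replace 1 occurrence(s) of x with (5 + z)
  => ( 5 + z ) == 11
stmt 1: z := y * z  -- replace 1 occurrence(s) of z with (y * z)
  => ( 5 + ( y * z ) ) == 11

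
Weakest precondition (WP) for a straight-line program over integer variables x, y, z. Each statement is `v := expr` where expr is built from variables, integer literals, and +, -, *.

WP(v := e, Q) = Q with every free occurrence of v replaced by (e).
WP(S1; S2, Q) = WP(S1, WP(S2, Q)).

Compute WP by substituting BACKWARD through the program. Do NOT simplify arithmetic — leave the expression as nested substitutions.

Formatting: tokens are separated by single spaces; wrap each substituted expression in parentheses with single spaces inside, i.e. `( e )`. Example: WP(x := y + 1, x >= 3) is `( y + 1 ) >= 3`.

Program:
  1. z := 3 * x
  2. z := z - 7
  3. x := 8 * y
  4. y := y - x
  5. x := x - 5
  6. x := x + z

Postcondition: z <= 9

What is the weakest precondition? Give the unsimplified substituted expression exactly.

Answer: ( ( 3 * x ) - 7 ) <= 9

Derivation:
post: z <= 9
stmt 6: x := x + z  -- replace 0 occurrence(s) of x with (x + z)
  => z <= 9
stmt 5: x := x - 5  -- replace 0 occurrence(s) of x with (x - 5)
  => z <= 9
stmt 4: y := y - x  -- replace 0 occurrence(s) of y with (y - x)
  => z <= 9
stmt 3: x := 8 * y  -- replace 0 occurrence(s) of x with (8 * y)
  => z <= 9
stmt 2: z := z - 7  -- replace 1 occurrence(s) of z with (z - 7)
  => ( z - 7 ) <= 9
stmt 1: z := 3 * x  -- replace 1 occurrence(s) of z with (3 * x)
  => ( ( 3 * x ) - 7 ) <= 9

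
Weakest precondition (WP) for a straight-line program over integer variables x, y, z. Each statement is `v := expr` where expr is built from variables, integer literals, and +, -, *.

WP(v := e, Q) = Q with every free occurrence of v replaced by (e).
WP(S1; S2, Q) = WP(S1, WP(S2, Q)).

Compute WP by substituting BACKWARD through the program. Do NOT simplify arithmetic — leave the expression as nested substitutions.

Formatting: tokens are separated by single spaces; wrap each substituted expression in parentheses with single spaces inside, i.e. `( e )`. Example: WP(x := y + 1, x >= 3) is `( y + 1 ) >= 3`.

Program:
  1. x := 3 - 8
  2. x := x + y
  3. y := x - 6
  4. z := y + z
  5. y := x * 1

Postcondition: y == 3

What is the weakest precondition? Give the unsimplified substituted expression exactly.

post: y == 3
stmt 5: y := x * 1  -- replace 1 occurrence(s) of y with (x * 1)
  => ( x * 1 ) == 3
stmt 4: z := y + z  -- replace 0 occurrence(s) of z with (y + z)
  => ( x * 1 ) == 3
stmt 3: y := x - 6  -- replace 0 occurrence(s) of y with (x - 6)
  => ( x * 1 ) == 3
stmt 2: x := x + y  -- replace 1 occurrence(s) of x with (x + y)
  => ( ( x + y ) * 1 ) == 3
stmt 1: x := 3 - 8  -- replace 1 occurrence(s) of x with (3 - 8)
  => ( ( ( 3 - 8 ) + y ) * 1 ) == 3

Answer: ( ( ( 3 - 8 ) + y ) * 1 ) == 3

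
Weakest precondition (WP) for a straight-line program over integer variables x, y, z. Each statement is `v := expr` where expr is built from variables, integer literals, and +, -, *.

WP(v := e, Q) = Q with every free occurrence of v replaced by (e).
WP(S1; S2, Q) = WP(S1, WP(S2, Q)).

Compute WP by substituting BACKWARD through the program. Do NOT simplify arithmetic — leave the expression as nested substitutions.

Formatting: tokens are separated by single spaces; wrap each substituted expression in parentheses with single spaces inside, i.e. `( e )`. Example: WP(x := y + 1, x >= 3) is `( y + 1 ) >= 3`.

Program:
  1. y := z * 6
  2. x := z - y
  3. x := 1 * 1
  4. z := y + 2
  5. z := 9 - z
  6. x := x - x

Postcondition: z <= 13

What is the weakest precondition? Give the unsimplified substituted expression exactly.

Answer: ( 9 - ( ( z * 6 ) + 2 ) ) <= 13

Derivation:
post: z <= 13
stmt 6: x := x - x  -- replace 0 occurrence(s) of x with (x - x)
  => z <= 13
stmt 5: z := 9 - z  -- replace 1 occurrence(s) of z with (9 - z)
  => ( 9 - z ) <= 13
stmt 4: z := y + 2  -- replace 1 occurrence(s) of z with (y + 2)
  => ( 9 - ( y + 2 ) ) <= 13
stmt 3: x := 1 * 1  -- replace 0 occurrence(s) of x with (1 * 1)
  => ( 9 - ( y + 2 ) ) <= 13
stmt 2: x := z - y  -- replace 0 occurrence(s) of x with (z - y)
  => ( 9 - ( y + 2 ) ) <= 13
stmt 1: y := z * 6  -- replace 1 occurrence(s) of y with (z * 6)
  => ( 9 - ( ( z * 6 ) + 2 ) ) <= 13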